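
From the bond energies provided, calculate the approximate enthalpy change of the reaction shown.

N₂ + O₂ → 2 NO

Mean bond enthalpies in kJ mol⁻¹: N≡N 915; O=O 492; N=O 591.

Bonds broken (reactants):
  N≡N: 1 × 915 = 915
  O=O: 1 × 492 = 492
  Σ(broken) = 1407 kJ
Bonds formed (products):
  N=O: 2 × 591 = 1182
  Σ(formed) = 1182 kJ
ΔH = Σ(broken) − Σ(formed) = 1407 − 1182 = +225 kJ

ΔH ≈ +225 kJ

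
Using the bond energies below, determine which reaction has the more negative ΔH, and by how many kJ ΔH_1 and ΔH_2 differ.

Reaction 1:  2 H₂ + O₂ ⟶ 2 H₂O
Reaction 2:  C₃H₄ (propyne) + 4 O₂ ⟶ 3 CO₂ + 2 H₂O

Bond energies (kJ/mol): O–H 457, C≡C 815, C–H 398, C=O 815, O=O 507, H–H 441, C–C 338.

Reaction 2, by 1506 kJ

Reaction 1:
  Bonds broken (reactants):
    H–H: 2 × 441 = 882
    O=O: 1 × 507 = 507
    Σ(broken) = 1389 kJ
  Bonds formed (products):
    O–H: 4 × 457 = 1828
    Σ(formed) = 1828 kJ
  ΔH_1 = 1389 − 1828 = −439 kJ
Reaction 2:
  Bonds broken (reactants):
    C≡C: 1 × 815 = 815
    C–C: 1 × 338 = 338
    C–H: 4 × 398 = 1592
    O=O: 4 × 507 = 2028
    Σ(broken) = 4773 kJ
  Bonds formed (products):
    C=O: 6 × 815 = 4890
    O–H: 4 × 457 = 1828
    Σ(formed) = 6718 kJ
  ΔH_2 = 4773 − 6718 = −1945 kJ
ΔH_1 − ΔH_2 = +1506 kJ, so reaction 2 has the more negative ΔH; |ΔH_1 − ΔH_2| = 1506 kJ.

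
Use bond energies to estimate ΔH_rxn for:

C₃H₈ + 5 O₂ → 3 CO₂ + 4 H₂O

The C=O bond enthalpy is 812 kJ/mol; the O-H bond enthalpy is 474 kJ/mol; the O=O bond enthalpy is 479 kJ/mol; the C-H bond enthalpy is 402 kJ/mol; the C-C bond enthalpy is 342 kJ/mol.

ΔH ≈ −2369 kJ

Bonds broken (reactants):
  C-C: 2 × 342 = 684
  C-H: 8 × 402 = 3216
  O=O: 5 × 479 = 2395
  Σ(broken) = 6295 kJ
Bonds formed (products):
  C=O: 6 × 812 = 4872
  O-H: 8 × 474 = 3792
  Σ(formed) = 8664 kJ
ΔH = Σ(broken) − Σ(formed) = 6295 − 8664 = −2369 kJ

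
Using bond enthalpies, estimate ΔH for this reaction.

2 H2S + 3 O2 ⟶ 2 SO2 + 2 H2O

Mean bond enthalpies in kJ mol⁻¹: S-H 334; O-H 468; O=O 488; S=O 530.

ΔH ≈ −1192 kJ

Bonds broken (reactants):
  O=O: 3 × 488 = 1464
  S-H: 4 × 334 = 1336
  Σ(broken) = 2800 kJ
Bonds formed (products):
  O-H: 4 × 468 = 1872
  S=O: 4 × 530 = 2120
  Σ(formed) = 3992 kJ
ΔH = Σ(broken) − Σ(formed) = 2800 − 3992 = −1192 kJ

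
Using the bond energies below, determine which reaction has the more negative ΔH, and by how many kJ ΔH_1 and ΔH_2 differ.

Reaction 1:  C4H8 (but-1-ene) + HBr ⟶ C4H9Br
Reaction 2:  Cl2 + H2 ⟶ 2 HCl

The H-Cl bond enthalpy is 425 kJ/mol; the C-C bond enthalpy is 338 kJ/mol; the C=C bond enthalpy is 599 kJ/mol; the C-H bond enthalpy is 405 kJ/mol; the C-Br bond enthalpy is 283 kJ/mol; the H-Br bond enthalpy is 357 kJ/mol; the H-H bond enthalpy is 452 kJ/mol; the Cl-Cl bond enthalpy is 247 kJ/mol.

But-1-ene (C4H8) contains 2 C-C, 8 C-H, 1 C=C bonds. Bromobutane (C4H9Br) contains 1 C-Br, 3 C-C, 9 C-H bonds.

Reaction 1:
  Bonds broken (reactants):
    C-C: 2 × 338 = 676
    C-H: 8 × 405 = 3240
    C=C: 1 × 599 = 599
    H-Br: 1 × 357 = 357
    Σ(broken) = 4872 kJ
  Bonds formed (products):
    C-Br: 1 × 283 = 283
    C-C: 3 × 338 = 1014
    C-H: 9 × 405 = 3645
    Σ(formed) = 4942 kJ
  ΔH_1 = 4872 − 4942 = −70 kJ
Reaction 2:
  Bonds broken (reactants):
    Cl-Cl: 1 × 247 = 247
    H-H: 1 × 452 = 452
    Σ(broken) = 699 kJ
  Bonds formed (products):
    H-Cl: 2 × 425 = 850
    Σ(formed) = 850 kJ
  ΔH_2 = 699 − 850 = −151 kJ
ΔH_1 − ΔH_2 = +81 kJ, so reaction 2 has the more negative ΔH; |ΔH_1 − ΔH_2| = 81 kJ.

Reaction 2, by 81 kJ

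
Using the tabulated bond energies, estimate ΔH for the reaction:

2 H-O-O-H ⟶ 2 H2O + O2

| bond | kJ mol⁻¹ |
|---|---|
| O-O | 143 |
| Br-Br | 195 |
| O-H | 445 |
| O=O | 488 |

Bonds broken (reactants):
  O-H: 4 × 445 = 1780
  O-O: 2 × 143 = 286
  Σ(broken) = 2066 kJ
Bonds formed (products):
  O-H: 4 × 445 = 1780
  O=O: 1 × 488 = 488
  Σ(formed) = 2268 kJ
ΔH = Σ(broken) − Σ(formed) = 2066 − 2268 = −202 kJ

ΔH ≈ −202 kJ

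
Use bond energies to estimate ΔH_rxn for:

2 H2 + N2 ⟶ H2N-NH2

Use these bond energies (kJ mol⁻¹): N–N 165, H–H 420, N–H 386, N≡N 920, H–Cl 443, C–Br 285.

ΔH ≈ +51 kJ

Bonds broken (reactants):
  H–H: 2 × 420 = 840
  N≡N: 1 × 920 = 920
  Σ(broken) = 1760 kJ
Bonds formed (products):
  N–H: 4 × 386 = 1544
  N–N: 1 × 165 = 165
  Σ(formed) = 1709 kJ
ΔH = Σ(broken) − Σ(formed) = 1760 − 1709 = +51 kJ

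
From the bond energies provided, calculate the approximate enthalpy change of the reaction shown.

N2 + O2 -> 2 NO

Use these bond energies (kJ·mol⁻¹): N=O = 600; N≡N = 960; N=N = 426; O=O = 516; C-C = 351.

Bonds broken (reactants):
  N≡N: 1 × 960 = 960
  O=O: 1 × 516 = 516
  Σ(broken) = 1476 kJ
Bonds formed (products):
  N=O: 2 × 600 = 1200
  Σ(formed) = 1200 kJ
ΔH = Σ(broken) − Σ(formed) = 1476 − 1200 = +276 kJ

ΔH ≈ +276 kJ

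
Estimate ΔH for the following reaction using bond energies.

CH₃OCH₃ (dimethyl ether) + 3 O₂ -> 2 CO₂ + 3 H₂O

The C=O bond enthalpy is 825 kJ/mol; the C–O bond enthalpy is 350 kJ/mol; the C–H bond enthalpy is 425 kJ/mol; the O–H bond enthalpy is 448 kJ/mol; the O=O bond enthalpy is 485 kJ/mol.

ΔH ≈ −1283 kJ

Bonds broken (reactants):
  C–H: 6 × 425 = 2550
  C–O: 2 × 350 = 700
  O=O: 3 × 485 = 1455
  Σ(broken) = 4705 kJ
Bonds formed (products):
  C=O: 4 × 825 = 3300
  O–H: 6 × 448 = 2688
  Σ(formed) = 5988 kJ
ΔH = Σ(broken) − Σ(formed) = 4705 − 5988 = −1283 kJ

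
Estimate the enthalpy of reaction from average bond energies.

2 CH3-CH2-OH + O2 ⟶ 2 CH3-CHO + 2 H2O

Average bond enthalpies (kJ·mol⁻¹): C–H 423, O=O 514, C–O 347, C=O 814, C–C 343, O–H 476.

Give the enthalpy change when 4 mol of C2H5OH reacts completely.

Bonds broken (reactants):
  C–C: 2 × 343 = 686
  C–H: 10 × 423 = 4230
  C–O: 2 × 347 = 694
  O–H: 2 × 476 = 952
  O=O: 1 × 514 = 514
  Σ(broken) = 7076 kJ
Bonds formed (products):
  C–C: 2 × 343 = 686
  C–H: 8 × 423 = 3384
  C=O: 2 × 814 = 1628
  O–H: 4 × 476 = 1904
  Σ(formed) = 7602 kJ
ΔH = Σ(broken) − Σ(formed) = 7076 − 7602 = −526 kJ
For 2× the reaction as written: 2 × (−526) = −1052 kJ

ΔH = −1052 kJ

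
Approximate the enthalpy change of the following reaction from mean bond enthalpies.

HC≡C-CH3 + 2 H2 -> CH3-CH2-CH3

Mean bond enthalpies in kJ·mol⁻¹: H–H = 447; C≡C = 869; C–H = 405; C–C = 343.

Bonds broken (reactants):
  C≡C: 1 × 869 = 869
  C–C: 1 × 343 = 343
  C–H: 4 × 405 = 1620
  H–H: 2 × 447 = 894
  Σ(broken) = 3726 kJ
Bonds formed (products):
  C–C: 2 × 343 = 686
  C–H: 8 × 405 = 3240
  Σ(formed) = 3926 kJ
ΔH = Σ(broken) − Σ(formed) = 3726 − 3926 = −200 kJ

ΔH ≈ −200 kJ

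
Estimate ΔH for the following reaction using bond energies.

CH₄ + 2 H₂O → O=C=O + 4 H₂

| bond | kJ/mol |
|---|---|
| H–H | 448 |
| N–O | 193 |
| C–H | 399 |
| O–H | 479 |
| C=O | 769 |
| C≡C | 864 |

ΔH ≈ +182 kJ

Bonds broken (reactants):
  C–H: 4 × 399 = 1596
  O–H: 4 × 479 = 1916
  Σ(broken) = 3512 kJ
Bonds formed (products):
  C=O: 2 × 769 = 1538
  H–H: 4 × 448 = 1792
  Σ(formed) = 3330 kJ
ΔH = Σ(broken) − Σ(formed) = 3512 − 3330 = +182 kJ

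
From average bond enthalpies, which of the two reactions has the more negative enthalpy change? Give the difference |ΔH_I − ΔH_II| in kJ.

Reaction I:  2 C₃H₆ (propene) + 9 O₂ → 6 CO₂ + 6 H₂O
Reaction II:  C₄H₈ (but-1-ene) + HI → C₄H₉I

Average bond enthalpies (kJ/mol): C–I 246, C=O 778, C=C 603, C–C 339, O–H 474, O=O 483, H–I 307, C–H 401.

Reaction I:
  Bonds broken (reactants):
    C–C: 2 × 339 = 678
    C–H: 12 × 401 = 4812
    C=C: 2 × 603 = 1206
    O=O: 9 × 483 = 4347
    Σ(broken) = 11043 kJ
  Bonds formed (products):
    C=O: 12 × 778 = 9336
    O–H: 12 × 474 = 5688
    Σ(formed) = 15024 kJ
  ΔH_I = 11043 − 15024 = −3981 kJ
Reaction II:
  Bonds broken (reactants):
    C–C: 2 × 339 = 678
    C–H: 8 × 401 = 3208
    C=C: 1 × 603 = 603
    H–I: 1 × 307 = 307
    Σ(broken) = 4796 kJ
  Bonds formed (products):
    C–C: 3 × 339 = 1017
    C–H: 9 × 401 = 3609
    C–I: 1 × 246 = 246
    Σ(formed) = 4872 kJ
  ΔH_II = 4796 − 4872 = −76 kJ
ΔH_I − ΔH_II = −3905 kJ, so reaction I has the more negative ΔH; |ΔH_I − ΔH_II| = 3905 kJ.

Reaction I, by 3905 kJ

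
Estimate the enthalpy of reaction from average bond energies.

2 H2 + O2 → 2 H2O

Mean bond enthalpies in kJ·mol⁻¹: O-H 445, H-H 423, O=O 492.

Bonds broken (reactants):
  H-H: 2 × 423 = 846
  O=O: 1 × 492 = 492
  Σ(broken) = 1338 kJ
Bonds formed (products):
  O-H: 4 × 445 = 1780
  Σ(formed) = 1780 kJ
ΔH = Σ(broken) − Σ(formed) = 1338 − 1780 = −442 kJ

ΔH ≈ −442 kJ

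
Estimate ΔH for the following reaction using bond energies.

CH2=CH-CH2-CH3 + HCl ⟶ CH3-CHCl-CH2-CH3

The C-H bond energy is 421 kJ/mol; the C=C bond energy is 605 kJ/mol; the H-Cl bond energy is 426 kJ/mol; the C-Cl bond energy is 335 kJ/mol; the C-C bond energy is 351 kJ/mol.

Bonds broken (reactants):
  C-C: 2 × 351 = 702
  C-H: 8 × 421 = 3368
  C=C: 1 × 605 = 605
  H-Cl: 1 × 426 = 426
  Σ(broken) = 5101 kJ
Bonds formed (products):
  C-C: 3 × 351 = 1053
  C-Cl: 1 × 335 = 335
  C-H: 9 × 421 = 3789
  Σ(formed) = 5177 kJ
ΔH = Σ(broken) − Σ(formed) = 5101 − 5177 = −76 kJ

ΔH ≈ −76 kJ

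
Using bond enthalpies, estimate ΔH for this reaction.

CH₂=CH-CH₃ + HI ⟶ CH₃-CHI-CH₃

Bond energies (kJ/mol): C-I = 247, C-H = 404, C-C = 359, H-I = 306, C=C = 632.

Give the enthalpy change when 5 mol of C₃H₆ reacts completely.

ΔH = −360 kJ

Bonds broken (reactants):
  C-C: 1 × 359 = 359
  C-H: 6 × 404 = 2424
  C=C: 1 × 632 = 632
  H-I: 1 × 306 = 306
  Σ(broken) = 3721 kJ
Bonds formed (products):
  C-C: 2 × 359 = 718
  C-H: 7 × 404 = 2828
  C-I: 1 × 247 = 247
  Σ(formed) = 3793 kJ
ΔH = Σ(broken) − Σ(formed) = 3721 − 3793 = −72 kJ
For 5× the reaction as written: 5 × (−72) = −360 kJ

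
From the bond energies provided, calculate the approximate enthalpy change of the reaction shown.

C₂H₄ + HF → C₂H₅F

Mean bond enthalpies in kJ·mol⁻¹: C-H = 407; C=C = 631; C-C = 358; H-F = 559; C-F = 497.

ΔH ≈ −72 kJ

Bonds broken (reactants):
  C-H: 4 × 407 = 1628
  C=C: 1 × 631 = 631
  H-F: 1 × 559 = 559
  Σ(broken) = 2818 kJ
Bonds formed (products):
  C-C: 1 × 358 = 358
  C-F: 1 × 497 = 497
  C-H: 5 × 407 = 2035
  Σ(formed) = 2890 kJ
ΔH = Σ(broken) − Σ(formed) = 2818 − 2890 = −72 kJ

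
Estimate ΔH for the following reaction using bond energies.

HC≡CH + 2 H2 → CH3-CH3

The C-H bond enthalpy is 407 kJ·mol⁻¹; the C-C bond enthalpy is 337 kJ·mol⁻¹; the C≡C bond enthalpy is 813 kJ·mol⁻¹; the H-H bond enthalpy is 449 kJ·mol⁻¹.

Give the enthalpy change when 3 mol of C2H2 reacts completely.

Bonds broken (reactants):
  C≡C: 1 × 813 = 813
  C-H: 2 × 407 = 814
  H-H: 2 × 449 = 898
  Σ(broken) = 2525 kJ
Bonds formed (products):
  C-C: 1 × 337 = 337
  C-H: 6 × 407 = 2442
  Σ(formed) = 2779 kJ
ΔH = Σ(broken) − Σ(formed) = 2525 − 2779 = −254 kJ
For 3× the reaction as written: 3 × (−254) = −762 kJ

ΔH = −762 kJ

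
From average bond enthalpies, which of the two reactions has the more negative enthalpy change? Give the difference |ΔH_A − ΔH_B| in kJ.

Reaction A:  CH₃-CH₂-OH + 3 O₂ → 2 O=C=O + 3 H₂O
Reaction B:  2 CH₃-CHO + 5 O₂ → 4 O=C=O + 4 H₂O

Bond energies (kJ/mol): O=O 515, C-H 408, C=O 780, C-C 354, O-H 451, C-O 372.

Reaction A:
  Bonds broken (reactants):
    C-C: 1 × 354 = 354
    C-H: 5 × 408 = 2040
    C-O: 1 × 372 = 372
    O-H: 1 × 451 = 451
    O=O: 3 × 515 = 1545
    Σ(broken) = 4762 kJ
  Bonds formed (products):
    C=O: 4 × 780 = 3120
    O-H: 6 × 451 = 2706
    Σ(formed) = 5826 kJ
  ΔH_A = 4762 − 5826 = −1064 kJ
Reaction B:
  Bonds broken (reactants):
    C-C: 2 × 354 = 708
    C-H: 8 × 408 = 3264
    C=O: 2 × 780 = 1560
    O=O: 5 × 515 = 2575
    Σ(broken) = 8107 kJ
  Bonds formed (products):
    C=O: 8 × 780 = 6240
    O-H: 8 × 451 = 3608
    Σ(formed) = 9848 kJ
  ΔH_B = 8107 − 9848 = −1741 kJ
ΔH_A − ΔH_B = +677 kJ, so reaction B has the more negative ΔH; |ΔH_A − ΔH_B| = 677 kJ.

Reaction B, by 677 kJ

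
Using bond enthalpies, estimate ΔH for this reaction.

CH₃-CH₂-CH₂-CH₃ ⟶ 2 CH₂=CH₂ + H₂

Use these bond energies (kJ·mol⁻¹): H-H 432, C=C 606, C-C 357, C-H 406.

Bonds broken (reactants):
  C-C: 3 × 357 = 1071
  C-H: 10 × 406 = 4060
  Σ(broken) = 5131 kJ
Bonds formed (products):
  C-H: 8 × 406 = 3248
  C=C: 2 × 606 = 1212
  H-H: 1 × 432 = 432
  Σ(formed) = 4892 kJ
ΔH = Σ(broken) − Σ(formed) = 5131 − 4892 = +239 kJ

ΔH ≈ +239 kJ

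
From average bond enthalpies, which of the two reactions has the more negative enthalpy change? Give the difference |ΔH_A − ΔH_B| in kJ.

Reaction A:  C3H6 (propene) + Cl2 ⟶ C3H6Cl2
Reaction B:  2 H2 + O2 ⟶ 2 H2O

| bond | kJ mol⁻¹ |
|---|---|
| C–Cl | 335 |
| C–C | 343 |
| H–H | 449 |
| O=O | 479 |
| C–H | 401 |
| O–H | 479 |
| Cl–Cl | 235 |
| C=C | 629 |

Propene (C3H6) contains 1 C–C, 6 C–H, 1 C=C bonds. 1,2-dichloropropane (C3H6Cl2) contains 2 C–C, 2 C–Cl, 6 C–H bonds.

Reaction A:
  Bonds broken (reactants):
    C–C: 1 × 343 = 343
    C–H: 6 × 401 = 2406
    C=C: 1 × 629 = 629
    Cl–Cl: 1 × 235 = 235
    Σ(broken) = 3613 kJ
  Bonds formed (products):
    C–C: 2 × 343 = 686
    C–Cl: 2 × 335 = 670
    C–H: 6 × 401 = 2406
    Σ(formed) = 3762 kJ
  ΔH_A = 3613 − 3762 = −149 kJ
Reaction B:
  Bonds broken (reactants):
    H–H: 2 × 449 = 898
    O=O: 1 × 479 = 479
    Σ(broken) = 1377 kJ
  Bonds formed (products):
    O–H: 4 × 479 = 1916
    Σ(formed) = 1916 kJ
  ΔH_B = 1377 − 1916 = −539 kJ
ΔH_A − ΔH_B = +390 kJ, so reaction B has the more negative ΔH; |ΔH_A − ΔH_B| = 390 kJ.

Reaction B, by 390 kJ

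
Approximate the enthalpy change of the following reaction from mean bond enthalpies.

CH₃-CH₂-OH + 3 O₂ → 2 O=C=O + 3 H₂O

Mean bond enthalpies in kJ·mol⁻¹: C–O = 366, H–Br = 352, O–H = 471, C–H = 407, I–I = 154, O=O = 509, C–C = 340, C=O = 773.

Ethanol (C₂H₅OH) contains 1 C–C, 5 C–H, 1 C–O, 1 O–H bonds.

Bonds broken (reactants):
  C–C: 1 × 340 = 340
  C–H: 5 × 407 = 2035
  C–O: 1 × 366 = 366
  O–H: 1 × 471 = 471
  O=O: 3 × 509 = 1527
  Σ(broken) = 4739 kJ
Bonds formed (products):
  C=O: 4 × 773 = 3092
  O–H: 6 × 471 = 2826
  Σ(formed) = 5918 kJ
ΔH = Σ(broken) − Σ(formed) = 4739 − 5918 = −1179 kJ

ΔH ≈ −1179 kJ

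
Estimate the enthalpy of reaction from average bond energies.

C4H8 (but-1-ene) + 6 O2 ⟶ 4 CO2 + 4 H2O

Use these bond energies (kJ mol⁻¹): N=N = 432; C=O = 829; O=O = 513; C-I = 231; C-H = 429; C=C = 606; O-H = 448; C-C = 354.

ΔH ≈ −2392 kJ

Bonds broken (reactants):
  C-C: 2 × 354 = 708
  C-H: 8 × 429 = 3432
  C=C: 1 × 606 = 606
  O=O: 6 × 513 = 3078
  Σ(broken) = 7824 kJ
Bonds formed (products):
  C=O: 8 × 829 = 6632
  O-H: 8 × 448 = 3584
  Σ(formed) = 10216 kJ
ΔH = Σ(broken) − Σ(formed) = 7824 − 10216 = −2392 kJ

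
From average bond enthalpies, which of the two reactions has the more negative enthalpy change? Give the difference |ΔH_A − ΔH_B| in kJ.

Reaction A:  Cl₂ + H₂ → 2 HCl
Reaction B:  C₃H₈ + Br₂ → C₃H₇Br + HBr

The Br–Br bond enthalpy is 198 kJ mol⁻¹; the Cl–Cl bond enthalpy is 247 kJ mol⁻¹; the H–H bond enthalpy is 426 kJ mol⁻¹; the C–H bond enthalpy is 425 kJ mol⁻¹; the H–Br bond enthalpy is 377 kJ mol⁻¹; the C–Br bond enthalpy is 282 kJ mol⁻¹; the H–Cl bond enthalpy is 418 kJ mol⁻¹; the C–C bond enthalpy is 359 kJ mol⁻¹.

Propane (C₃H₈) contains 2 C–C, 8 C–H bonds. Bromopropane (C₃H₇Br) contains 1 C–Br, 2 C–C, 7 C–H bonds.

Reaction A, by 127 kJ

Reaction A:
  Bonds broken (reactants):
    Cl–Cl: 1 × 247 = 247
    H–H: 1 × 426 = 426
    Σ(broken) = 673 kJ
  Bonds formed (products):
    H–Cl: 2 × 418 = 836
    Σ(formed) = 836 kJ
  ΔH_A = 673 − 836 = −163 kJ
Reaction B:
  Bonds broken (reactants):
    Br–Br: 1 × 198 = 198
    C–C: 2 × 359 = 718
    C–H: 8 × 425 = 3400
    Σ(broken) = 4316 kJ
  Bonds formed (products):
    C–Br: 1 × 282 = 282
    C–C: 2 × 359 = 718
    C–H: 7 × 425 = 2975
    H–Br: 1 × 377 = 377
    Σ(formed) = 4352 kJ
  ΔH_B = 4316 − 4352 = −36 kJ
ΔH_A − ΔH_B = −127 kJ, so reaction A has the more negative ΔH; |ΔH_A − ΔH_B| = 127 kJ.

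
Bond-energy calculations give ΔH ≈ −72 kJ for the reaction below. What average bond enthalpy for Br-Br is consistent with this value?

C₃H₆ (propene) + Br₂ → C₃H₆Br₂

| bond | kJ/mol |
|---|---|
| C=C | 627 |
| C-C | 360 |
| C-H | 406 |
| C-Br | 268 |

Let D be the Br-Br bond energy.
Σ(broken) = 1×D + 1×360 + 6×406 + 1×627 = 3423 + D
Σ(formed) = 2×268 + 2×360 + 6×406 = 3692
ΔH = Σ(broken) − Σ(formed) = (3423 + D) − (3692) = −269 + D
Setting this equal to −72 kJ gives D = 197 kJ/mol.

D(Br-Br) ≈ 197 kJ/mol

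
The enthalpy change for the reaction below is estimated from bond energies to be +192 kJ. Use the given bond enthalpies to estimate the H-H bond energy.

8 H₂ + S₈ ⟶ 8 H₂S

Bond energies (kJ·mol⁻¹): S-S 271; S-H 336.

D(H-H) ≈ 425 kJ/mol

Let D be the H-H bond energy.
Σ(broken) = 8×D + 8×271 = 2168 + 8D
Σ(formed) = 16×336 = 5376
ΔH = Σ(broken) − Σ(formed) = (2168 + 8D) − (5376) = −3208 + 8D
Setting this equal to +192 kJ gives 8D = 3400, so D = 425 kJ/mol.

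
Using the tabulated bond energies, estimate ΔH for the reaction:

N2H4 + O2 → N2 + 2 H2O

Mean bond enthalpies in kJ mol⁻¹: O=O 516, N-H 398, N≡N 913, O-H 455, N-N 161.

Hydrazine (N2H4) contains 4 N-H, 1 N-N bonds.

ΔH ≈ −464 kJ

Bonds broken (reactants):
  N-H: 4 × 398 = 1592
  N-N: 1 × 161 = 161
  O=O: 1 × 516 = 516
  Σ(broken) = 2269 kJ
Bonds formed (products):
  N≡N: 1 × 913 = 913
  O-H: 4 × 455 = 1820
  Σ(formed) = 2733 kJ
ΔH = Σ(broken) − Σ(formed) = 2269 − 2733 = −464 kJ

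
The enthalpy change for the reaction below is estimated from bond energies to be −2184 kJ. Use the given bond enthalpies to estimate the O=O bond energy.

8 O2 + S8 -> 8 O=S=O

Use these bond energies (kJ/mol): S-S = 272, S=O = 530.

D(O=O) ≈ 515 kJ/mol

Let D be the O=O bond energy.
Σ(broken) = 8×D + 8×272 = 2176 + 8D
Σ(formed) = 16×530 = 8480
ΔH = Σ(broken) − Σ(formed) = (2176 + 8D) − (8480) = −6304 + 8D
Setting this equal to −2184 kJ gives 8D = 4120, so D = 515 kJ/mol.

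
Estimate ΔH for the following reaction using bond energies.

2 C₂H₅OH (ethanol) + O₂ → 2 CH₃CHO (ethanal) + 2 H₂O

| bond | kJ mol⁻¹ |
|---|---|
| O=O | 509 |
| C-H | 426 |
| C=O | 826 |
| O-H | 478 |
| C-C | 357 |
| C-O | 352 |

Bonds broken (reactants):
  C-C: 2 × 357 = 714
  C-H: 10 × 426 = 4260
  C-O: 2 × 352 = 704
  O-H: 2 × 478 = 956
  O=O: 1 × 509 = 509
  Σ(broken) = 7143 kJ
Bonds formed (products):
  C-C: 2 × 357 = 714
  C-H: 8 × 426 = 3408
  C=O: 2 × 826 = 1652
  O-H: 4 × 478 = 1912
  Σ(formed) = 7686 kJ
ΔH = Σ(broken) − Σ(formed) = 7143 − 7686 = −543 kJ

ΔH ≈ −543 kJ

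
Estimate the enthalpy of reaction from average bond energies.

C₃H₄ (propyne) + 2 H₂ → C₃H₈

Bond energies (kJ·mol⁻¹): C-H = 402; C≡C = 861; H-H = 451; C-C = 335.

ΔH ≈ −180 kJ

Bonds broken (reactants):
  C≡C: 1 × 861 = 861
  C-C: 1 × 335 = 335
  C-H: 4 × 402 = 1608
  H-H: 2 × 451 = 902
  Σ(broken) = 3706 kJ
Bonds formed (products):
  C-C: 2 × 335 = 670
  C-H: 8 × 402 = 3216
  Σ(formed) = 3886 kJ
ΔH = Σ(broken) − Σ(formed) = 3706 − 3886 = −180 kJ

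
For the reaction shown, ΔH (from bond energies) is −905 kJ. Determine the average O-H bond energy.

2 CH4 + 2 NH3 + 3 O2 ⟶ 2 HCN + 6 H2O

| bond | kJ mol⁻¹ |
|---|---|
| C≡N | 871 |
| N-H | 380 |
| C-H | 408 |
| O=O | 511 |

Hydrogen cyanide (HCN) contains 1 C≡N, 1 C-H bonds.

D(O-H) ≈ 452 kJ/mol

Let D be the O-H bond energy.
Σ(broken) = 8×408 + 6×380 + 3×511 = 7077
Σ(formed) = 2×871 + 2×408 + 12×D = 2558 + 12D
ΔH = Σ(broken) − Σ(formed) = (7077) − (2558 + 12D) = +4519 − 12D
Setting this equal to −905 kJ gives 12D = 5424, so D = 452 kJ/mol.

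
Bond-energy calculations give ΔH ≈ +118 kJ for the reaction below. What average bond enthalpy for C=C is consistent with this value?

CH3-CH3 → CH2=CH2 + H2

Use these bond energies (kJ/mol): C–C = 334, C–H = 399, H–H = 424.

Let D be the C=C bond energy.
Σ(broken) = 1×334 + 6×399 = 2728
Σ(formed) = 4×399 + 1×D + 1×424 = 2020 + D
ΔH = Σ(broken) − Σ(formed) = (2728) − (2020 + D) = +708 − D
Setting this equal to +118 kJ gives D = 590 kJ/mol.

D(C=C) ≈ 590 kJ/mol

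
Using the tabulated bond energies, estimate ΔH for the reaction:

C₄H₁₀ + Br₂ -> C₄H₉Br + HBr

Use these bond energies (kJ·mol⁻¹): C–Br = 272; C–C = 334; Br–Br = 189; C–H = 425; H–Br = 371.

Bonds broken (reactants):
  Br–Br: 1 × 189 = 189
  C–C: 3 × 334 = 1002
  C–H: 10 × 425 = 4250
  Σ(broken) = 5441 kJ
Bonds formed (products):
  C–Br: 1 × 272 = 272
  C–C: 3 × 334 = 1002
  C–H: 9 × 425 = 3825
  H–Br: 1 × 371 = 371
  Σ(formed) = 5470 kJ
ΔH = Σ(broken) − Σ(formed) = 5441 − 5470 = −29 kJ

ΔH ≈ −29 kJ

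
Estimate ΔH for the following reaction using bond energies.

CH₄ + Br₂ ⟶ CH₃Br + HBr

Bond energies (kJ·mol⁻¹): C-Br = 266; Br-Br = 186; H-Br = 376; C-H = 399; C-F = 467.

Bonds broken (reactants):
  Br-Br: 1 × 186 = 186
  C-H: 4 × 399 = 1596
  Σ(broken) = 1782 kJ
Bonds formed (products):
  C-Br: 1 × 266 = 266
  C-H: 3 × 399 = 1197
  H-Br: 1 × 376 = 376
  Σ(formed) = 1839 kJ
ΔH = Σ(broken) − Σ(formed) = 1782 − 1839 = −57 kJ

ΔH ≈ −57 kJ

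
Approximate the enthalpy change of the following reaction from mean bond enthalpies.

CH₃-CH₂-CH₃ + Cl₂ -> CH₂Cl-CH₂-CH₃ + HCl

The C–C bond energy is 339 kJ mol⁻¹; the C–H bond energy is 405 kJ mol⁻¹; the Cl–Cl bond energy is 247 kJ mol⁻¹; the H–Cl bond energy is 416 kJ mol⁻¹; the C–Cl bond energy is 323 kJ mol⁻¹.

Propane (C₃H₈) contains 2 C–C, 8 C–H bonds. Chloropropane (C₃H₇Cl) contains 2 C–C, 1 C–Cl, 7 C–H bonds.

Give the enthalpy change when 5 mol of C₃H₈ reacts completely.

Bonds broken (reactants):
  C–C: 2 × 339 = 678
  C–H: 8 × 405 = 3240
  Cl–Cl: 1 × 247 = 247
  Σ(broken) = 4165 kJ
Bonds formed (products):
  C–C: 2 × 339 = 678
  C–Cl: 1 × 323 = 323
  C–H: 7 × 405 = 2835
  H–Cl: 1 × 416 = 416
  Σ(formed) = 4252 kJ
ΔH = Σ(broken) − Σ(formed) = 4165 − 4252 = −87 kJ
For 5× the reaction as written: 5 × (−87) = −435 kJ

ΔH = −435 kJ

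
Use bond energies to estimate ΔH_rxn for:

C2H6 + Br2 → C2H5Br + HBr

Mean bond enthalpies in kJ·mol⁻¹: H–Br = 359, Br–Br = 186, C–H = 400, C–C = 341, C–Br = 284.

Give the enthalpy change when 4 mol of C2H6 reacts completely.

Bonds broken (reactants):
  Br–Br: 1 × 186 = 186
  C–C: 1 × 341 = 341
  C–H: 6 × 400 = 2400
  Σ(broken) = 2927 kJ
Bonds formed (products):
  C–Br: 1 × 284 = 284
  C–C: 1 × 341 = 341
  C–H: 5 × 400 = 2000
  H–Br: 1 × 359 = 359
  Σ(formed) = 2984 kJ
ΔH = Σ(broken) − Σ(formed) = 2927 − 2984 = −57 kJ
For 4× the reaction as written: 4 × (−57) = −228 kJ

ΔH = −228 kJ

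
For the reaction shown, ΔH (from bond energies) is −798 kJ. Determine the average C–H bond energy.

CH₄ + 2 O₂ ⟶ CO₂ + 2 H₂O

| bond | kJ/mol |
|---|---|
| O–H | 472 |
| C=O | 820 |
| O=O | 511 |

D(C–H) ≈ 427 kJ/mol

Let D be the C–H bond energy.
Σ(broken) = 4×D + 2×511 = 1022 + 4D
Σ(formed) = 2×820 + 4×472 = 3528
ΔH = Σ(broken) − Σ(formed) = (1022 + 4D) − (3528) = −2506 + 4D
Setting this equal to −798 kJ gives 4D = 1708, so D = 427 kJ/mol.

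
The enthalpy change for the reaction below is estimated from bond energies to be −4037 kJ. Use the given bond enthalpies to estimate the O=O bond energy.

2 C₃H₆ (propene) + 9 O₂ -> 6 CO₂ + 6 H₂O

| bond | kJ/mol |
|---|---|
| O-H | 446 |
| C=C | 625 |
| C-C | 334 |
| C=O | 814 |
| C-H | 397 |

D(O=O) ≈ 489 kJ/mol

Let D be the O=O bond energy.
Σ(broken) = 2×334 + 12×397 + 2×625 + 9×D = 6682 + 9D
Σ(formed) = 12×814 + 12×446 = 15120
ΔH = Σ(broken) − Σ(formed) = (6682 + 9D) − (15120) = −8438 + 9D
Setting this equal to −4037 kJ gives 9D = 4401, so D = 489 kJ/mol.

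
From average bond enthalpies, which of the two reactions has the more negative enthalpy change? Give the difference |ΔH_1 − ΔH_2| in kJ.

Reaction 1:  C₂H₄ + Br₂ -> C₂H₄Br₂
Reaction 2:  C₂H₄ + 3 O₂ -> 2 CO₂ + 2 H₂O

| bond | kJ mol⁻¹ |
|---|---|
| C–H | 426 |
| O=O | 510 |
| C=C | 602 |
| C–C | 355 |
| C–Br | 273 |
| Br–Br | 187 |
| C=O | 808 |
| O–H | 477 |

Reaction 2, by 1192 kJ

Reaction 1:
  Bonds broken (reactants):
    Br–Br: 1 × 187 = 187
    C–H: 4 × 426 = 1704
    C=C: 1 × 602 = 602
    Σ(broken) = 2493 kJ
  Bonds formed (products):
    C–Br: 2 × 273 = 546
    C–C: 1 × 355 = 355
    C–H: 4 × 426 = 1704
    Σ(formed) = 2605 kJ
  ΔH_1 = 2493 − 2605 = −112 kJ
Reaction 2:
  Bonds broken (reactants):
    C–H: 4 × 426 = 1704
    C=C: 1 × 602 = 602
    O=O: 3 × 510 = 1530
    Σ(broken) = 3836 kJ
  Bonds formed (products):
    C=O: 4 × 808 = 3232
    O–H: 4 × 477 = 1908
    Σ(formed) = 5140 kJ
  ΔH_2 = 3836 − 5140 = −1304 kJ
ΔH_1 − ΔH_2 = +1192 kJ, so reaction 2 has the more negative ΔH; |ΔH_1 − ΔH_2| = 1192 kJ.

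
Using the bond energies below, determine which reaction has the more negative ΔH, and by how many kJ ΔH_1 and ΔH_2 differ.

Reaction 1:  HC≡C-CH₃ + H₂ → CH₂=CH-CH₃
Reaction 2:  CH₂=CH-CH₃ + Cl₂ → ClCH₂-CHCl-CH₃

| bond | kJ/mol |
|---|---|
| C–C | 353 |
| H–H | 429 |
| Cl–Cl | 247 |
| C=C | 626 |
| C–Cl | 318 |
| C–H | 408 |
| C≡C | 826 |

Reaction 1, by 71 kJ

Reaction 1:
  Bonds broken (reactants):
    C≡C: 1 × 826 = 826
    C–C: 1 × 353 = 353
    C–H: 4 × 408 = 1632
    H–H: 1 × 429 = 429
    Σ(broken) = 3240 kJ
  Bonds formed (products):
    C–C: 1 × 353 = 353
    C–H: 6 × 408 = 2448
    C=C: 1 × 626 = 626
    Σ(formed) = 3427 kJ
  ΔH_1 = 3240 − 3427 = −187 kJ
Reaction 2:
  Bonds broken (reactants):
    C–C: 1 × 353 = 353
    C–H: 6 × 408 = 2448
    C=C: 1 × 626 = 626
    Cl–Cl: 1 × 247 = 247
    Σ(broken) = 3674 kJ
  Bonds formed (products):
    C–C: 2 × 353 = 706
    C–Cl: 2 × 318 = 636
    C–H: 6 × 408 = 2448
    Σ(formed) = 3790 kJ
  ΔH_2 = 3674 − 3790 = −116 kJ
ΔH_1 − ΔH_2 = −71 kJ, so reaction 1 has the more negative ΔH; |ΔH_1 − ΔH_2| = 71 kJ.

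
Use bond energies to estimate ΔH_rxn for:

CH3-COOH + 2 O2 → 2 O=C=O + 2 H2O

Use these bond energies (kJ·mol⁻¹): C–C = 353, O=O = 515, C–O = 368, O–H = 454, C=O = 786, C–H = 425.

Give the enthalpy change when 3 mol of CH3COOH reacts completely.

ΔH = −2082 kJ

Bonds broken (reactants):
  C–C: 1 × 353 = 353
  C–H: 3 × 425 = 1275
  C–O: 1 × 368 = 368
  C=O: 1 × 786 = 786
  O–H: 1 × 454 = 454
  O=O: 2 × 515 = 1030
  Σ(broken) = 4266 kJ
Bonds formed (products):
  C=O: 4 × 786 = 3144
  O–H: 4 × 454 = 1816
  Σ(formed) = 4960 kJ
ΔH = Σ(broken) − Σ(formed) = 4266 − 4960 = −694 kJ
For 3× the reaction as written: 3 × (−694) = −2082 kJ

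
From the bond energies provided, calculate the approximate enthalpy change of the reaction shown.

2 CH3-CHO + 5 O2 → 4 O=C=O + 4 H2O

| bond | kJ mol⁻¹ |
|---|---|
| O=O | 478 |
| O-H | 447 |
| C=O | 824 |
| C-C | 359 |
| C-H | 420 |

Bonds broken (reactants):
  C-C: 2 × 359 = 718
  C-H: 8 × 420 = 3360
  C=O: 2 × 824 = 1648
  O=O: 5 × 478 = 2390
  Σ(broken) = 8116 kJ
Bonds formed (products):
  C=O: 8 × 824 = 6592
  O-H: 8 × 447 = 3576
  Σ(formed) = 10168 kJ
ΔH = Σ(broken) − Σ(formed) = 8116 − 10168 = −2052 kJ

ΔH ≈ −2052 kJ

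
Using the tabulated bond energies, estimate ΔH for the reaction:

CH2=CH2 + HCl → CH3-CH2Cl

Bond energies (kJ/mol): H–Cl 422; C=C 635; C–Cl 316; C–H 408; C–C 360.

Bonds broken (reactants):
  C–H: 4 × 408 = 1632
  C=C: 1 × 635 = 635
  H–Cl: 1 × 422 = 422
  Σ(broken) = 2689 kJ
Bonds formed (products):
  C–C: 1 × 360 = 360
  C–Cl: 1 × 316 = 316
  C–H: 5 × 408 = 2040
  Σ(formed) = 2716 kJ
ΔH = Σ(broken) − Σ(formed) = 2689 − 2716 = −27 kJ

ΔH ≈ −27 kJ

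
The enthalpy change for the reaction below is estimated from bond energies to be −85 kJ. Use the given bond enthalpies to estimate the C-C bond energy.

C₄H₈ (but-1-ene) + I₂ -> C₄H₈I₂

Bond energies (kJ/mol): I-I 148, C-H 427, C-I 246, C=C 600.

Let D be the C-C bond energy.
Σ(broken) = 2×D + 8×427 + 1×600 + 1×148 = 4164 + 2D
Σ(formed) = 3×D + 8×427 + 2×246 = 3908 + 3D
ΔH = Σ(broken) − Σ(formed) = (4164 + 2D) − (3908 + 3D) = +256 − D
Setting this equal to −85 kJ gives D = 341 kJ/mol.

D(C-C) ≈ 341 kJ/mol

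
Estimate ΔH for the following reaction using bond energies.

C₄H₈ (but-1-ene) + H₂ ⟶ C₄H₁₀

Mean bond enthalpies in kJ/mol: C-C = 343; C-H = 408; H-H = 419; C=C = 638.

ΔH ≈ −102 kJ

Bonds broken (reactants):
  C-C: 2 × 343 = 686
  C-H: 8 × 408 = 3264
  C=C: 1 × 638 = 638
  H-H: 1 × 419 = 419
  Σ(broken) = 5007 kJ
Bonds formed (products):
  C-C: 3 × 343 = 1029
  C-H: 10 × 408 = 4080
  Σ(formed) = 5109 kJ
ΔH = Σ(broken) − Σ(formed) = 5007 − 5109 = −102 kJ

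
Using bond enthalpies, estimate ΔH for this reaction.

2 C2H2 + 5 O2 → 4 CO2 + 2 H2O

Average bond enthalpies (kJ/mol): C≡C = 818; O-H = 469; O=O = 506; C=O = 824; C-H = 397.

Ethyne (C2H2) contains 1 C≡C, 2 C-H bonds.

ΔH ≈ −2714 kJ

Bonds broken (reactants):
  C≡C: 2 × 818 = 1636
  C-H: 4 × 397 = 1588
  O=O: 5 × 506 = 2530
  Σ(broken) = 5754 kJ
Bonds formed (products):
  C=O: 8 × 824 = 6592
  O-H: 4 × 469 = 1876
  Σ(formed) = 8468 kJ
ΔH = Σ(broken) − Σ(formed) = 5754 − 8468 = −2714 kJ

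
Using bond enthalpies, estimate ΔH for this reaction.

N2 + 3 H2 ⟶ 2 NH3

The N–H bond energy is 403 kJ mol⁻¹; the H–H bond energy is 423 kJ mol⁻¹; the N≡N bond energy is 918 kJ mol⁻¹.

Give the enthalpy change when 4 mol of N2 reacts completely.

Bonds broken (reactants):
  H–H: 3 × 423 = 1269
  N≡N: 1 × 918 = 918
  Σ(broken) = 2187 kJ
Bonds formed (products):
  N–H: 6 × 403 = 2418
  Σ(formed) = 2418 kJ
ΔH = Σ(broken) − Σ(formed) = 2187 − 2418 = −231 kJ
For 4× the reaction as written: 4 × (−231) = −924 kJ

ΔH = −924 kJ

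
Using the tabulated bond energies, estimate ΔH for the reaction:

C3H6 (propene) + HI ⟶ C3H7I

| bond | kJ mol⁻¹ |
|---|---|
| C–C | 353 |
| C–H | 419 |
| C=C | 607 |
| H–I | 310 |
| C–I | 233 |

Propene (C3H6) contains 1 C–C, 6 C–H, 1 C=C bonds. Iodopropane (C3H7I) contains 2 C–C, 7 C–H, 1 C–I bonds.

ΔH ≈ −88 kJ

Bonds broken (reactants):
  C–C: 1 × 353 = 353
  C–H: 6 × 419 = 2514
  C=C: 1 × 607 = 607
  H–I: 1 × 310 = 310
  Σ(broken) = 3784 kJ
Bonds formed (products):
  C–C: 2 × 353 = 706
  C–H: 7 × 419 = 2933
  C–I: 1 × 233 = 233
  Σ(formed) = 3872 kJ
ΔH = Σ(broken) − Σ(formed) = 3784 − 3872 = −88 kJ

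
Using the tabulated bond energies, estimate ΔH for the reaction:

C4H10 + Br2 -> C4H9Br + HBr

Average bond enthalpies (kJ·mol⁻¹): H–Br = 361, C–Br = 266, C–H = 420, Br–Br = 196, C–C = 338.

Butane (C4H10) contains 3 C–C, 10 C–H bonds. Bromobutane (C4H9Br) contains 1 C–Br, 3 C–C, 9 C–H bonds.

ΔH ≈ −11 kJ

Bonds broken (reactants):
  Br–Br: 1 × 196 = 196
  C–C: 3 × 338 = 1014
  C–H: 10 × 420 = 4200
  Σ(broken) = 5410 kJ
Bonds formed (products):
  C–Br: 1 × 266 = 266
  C–C: 3 × 338 = 1014
  C–H: 9 × 420 = 3780
  H–Br: 1 × 361 = 361
  Σ(formed) = 5421 kJ
ΔH = Σ(broken) − Σ(formed) = 5410 − 5421 = −11 kJ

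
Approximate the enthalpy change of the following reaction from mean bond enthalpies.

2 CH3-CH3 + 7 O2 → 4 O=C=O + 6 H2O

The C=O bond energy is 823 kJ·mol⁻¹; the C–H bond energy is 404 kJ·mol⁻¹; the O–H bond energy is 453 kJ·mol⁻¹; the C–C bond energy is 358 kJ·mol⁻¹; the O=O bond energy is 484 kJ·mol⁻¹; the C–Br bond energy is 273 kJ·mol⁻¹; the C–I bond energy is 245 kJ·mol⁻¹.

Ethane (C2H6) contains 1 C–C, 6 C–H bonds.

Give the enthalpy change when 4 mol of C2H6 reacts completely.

ΔH = −6136 kJ

Bonds broken (reactants):
  C–C: 2 × 358 = 716
  C–H: 12 × 404 = 4848
  O=O: 7 × 484 = 3388
  Σ(broken) = 8952 kJ
Bonds formed (products):
  C=O: 8 × 823 = 6584
  O–H: 12 × 453 = 5436
  Σ(formed) = 12020 kJ
ΔH = Σ(broken) − Σ(formed) = 8952 − 12020 = −3068 kJ
For 2× the reaction as written: 2 × (−3068) = −6136 kJ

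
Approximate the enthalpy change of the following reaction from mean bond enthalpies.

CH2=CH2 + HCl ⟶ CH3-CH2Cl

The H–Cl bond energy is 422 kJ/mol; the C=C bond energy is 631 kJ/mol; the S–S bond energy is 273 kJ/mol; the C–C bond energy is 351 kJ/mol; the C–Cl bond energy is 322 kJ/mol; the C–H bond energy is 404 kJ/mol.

Bonds broken (reactants):
  C–H: 4 × 404 = 1616
  C=C: 1 × 631 = 631
  H–Cl: 1 × 422 = 422
  Σ(broken) = 2669 kJ
Bonds formed (products):
  C–C: 1 × 351 = 351
  C–Cl: 1 × 322 = 322
  C–H: 5 × 404 = 2020
  Σ(formed) = 2693 kJ
ΔH = Σ(broken) − Σ(formed) = 2669 − 2693 = −24 kJ

ΔH ≈ −24 kJ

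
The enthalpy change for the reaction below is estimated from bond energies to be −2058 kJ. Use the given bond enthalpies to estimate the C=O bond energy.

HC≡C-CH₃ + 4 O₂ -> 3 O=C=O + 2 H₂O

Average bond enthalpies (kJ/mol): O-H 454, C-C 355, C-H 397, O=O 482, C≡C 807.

Let D be the C=O bond energy.
Σ(broken) = 1×807 + 1×355 + 4×397 + 4×482 = 4678
Σ(formed) = 6×D + 4×454 = 1816 + 6D
ΔH = Σ(broken) − Σ(formed) = (4678) − (1816 + 6D) = +2862 − 6D
Setting this equal to −2058 kJ gives 6D = 4920, so D = 820 kJ/mol.

D(C=O) ≈ 820 kJ/mol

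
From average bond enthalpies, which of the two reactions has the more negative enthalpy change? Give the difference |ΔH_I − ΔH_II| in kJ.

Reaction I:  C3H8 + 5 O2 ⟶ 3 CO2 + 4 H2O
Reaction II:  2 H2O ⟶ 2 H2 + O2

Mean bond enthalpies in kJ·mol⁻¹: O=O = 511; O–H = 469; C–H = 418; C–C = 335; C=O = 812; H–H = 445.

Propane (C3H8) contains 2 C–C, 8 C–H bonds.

Reaction I, by 2530 kJ

Reaction I:
  Bonds broken (reactants):
    C–C: 2 × 335 = 670
    C–H: 8 × 418 = 3344
    O=O: 5 × 511 = 2555
    Σ(broken) = 6569 kJ
  Bonds formed (products):
    C=O: 6 × 812 = 4872
    O–H: 8 × 469 = 3752
    Σ(formed) = 8624 kJ
  ΔH_I = 6569 − 8624 = −2055 kJ
Reaction II:
  Bonds broken (reactants):
    O–H: 4 × 469 = 1876
    Σ(broken) = 1876 kJ
  Bonds formed (products):
    H–H: 2 × 445 = 890
    O=O: 1 × 511 = 511
    Σ(formed) = 1401 kJ
  ΔH_II = 1876 − 1401 = +475 kJ
ΔH_I − ΔH_II = −2530 kJ, so reaction I has the more negative ΔH; |ΔH_I − ΔH_II| = 2530 kJ.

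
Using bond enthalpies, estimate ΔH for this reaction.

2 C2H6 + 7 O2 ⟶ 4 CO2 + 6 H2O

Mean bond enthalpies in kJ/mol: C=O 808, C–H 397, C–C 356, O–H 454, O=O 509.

Bonds broken (reactants):
  C–C: 2 × 356 = 712
  C–H: 12 × 397 = 4764
  O=O: 7 × 509 = 3563
  Σ(broken) = 9039 kJ
Bonds formed (products):
  C=O: 8 × 808 = 6464
  O–H: 12 × 454 = 5448
  Σ(formed) = 11912 kJ
ΔH = Σ(broken) − Σ(formed) = 9039 − 11912 = −2873 kJ

ΔH ≈ −2873 kJ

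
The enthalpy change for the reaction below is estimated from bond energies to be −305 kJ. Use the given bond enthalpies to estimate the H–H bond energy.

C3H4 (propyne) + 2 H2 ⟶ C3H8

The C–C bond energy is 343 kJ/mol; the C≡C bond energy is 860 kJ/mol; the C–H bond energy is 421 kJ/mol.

D(H–H) ≈ 431 kJ/mol

Let D be the H–H bond energy.
Σ(broken) = 1×860 + 1×343 + 4×421 + 2×D = 2887 + 2D
Σ(formed) = 2×343 + 8×421 = 4054
ΔH = Σ(broken) − Σ(formed) = (2887 + 2D) − (4054) = −1167 + 2D
Setting this equal to −305 kJ gives 2D = 862, so D = 431 kJ/mol.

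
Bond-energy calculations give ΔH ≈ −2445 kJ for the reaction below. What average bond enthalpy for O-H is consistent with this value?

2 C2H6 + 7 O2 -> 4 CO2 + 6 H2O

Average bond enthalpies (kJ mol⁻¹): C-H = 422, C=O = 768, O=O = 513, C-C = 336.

D(O-H) ≈ 469 kJ/mol

Let D be the O-H bond energy.
Σ(broken) = 2×336 + 12×422 + 7×513 = 9327
Σ(formed) = 8×768 + 12×D = 6144 + 12D
ΔH = Σ(broken) − Σ(formed) = (9327) − (6144 + 12D) = +3183 − 12D
Setting this equal to −2445 kJ gives 12D = 5628, so D = 469 kJ/mol.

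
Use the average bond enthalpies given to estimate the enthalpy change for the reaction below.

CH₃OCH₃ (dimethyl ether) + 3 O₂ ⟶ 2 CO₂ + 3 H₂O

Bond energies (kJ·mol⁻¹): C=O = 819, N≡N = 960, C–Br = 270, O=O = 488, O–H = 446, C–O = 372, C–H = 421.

ΔH ≈ −1218 kJ

Bonds broken (reactants):
  C–H: 6 × 421 = 2526
  C–O: 2 × 372 = 744
  O=O: 3 × 488 = 1464
  Σ(broken) = 4734 kJ
Bonds formed (products):
  C=O: 4 × 819 = 3276
  O–H: 6 × 446 = 2676
  Σ(formed) = 5952 kJ
ΔH = Σ(broken) − Σ(formed) = 4734 − 5952 = −1218 kJ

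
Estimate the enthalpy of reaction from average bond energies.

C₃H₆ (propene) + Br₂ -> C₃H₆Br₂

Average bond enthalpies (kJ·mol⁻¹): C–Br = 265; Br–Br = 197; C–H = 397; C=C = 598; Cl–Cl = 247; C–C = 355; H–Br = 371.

Bonds broken (reactants):
  Br–Br: 1 × 197 = 197
  C–C: 1 × 355 = 355
  C–H: 6 × 397 = 2382
  C=C: 1 × 598 = 598
  Σ(broken) = 3532 kJ
Bonds formed (products):
  C–Br: 2 × 265 = 530
  C–C: 2 × 355 = 710
  C–H: 6 × 397 = 2382
  Σ(formed) = 3622 kJ
ΔH = Σ(broken) − Σ(formed) = 3532 − 3622 = −90 kJ

ΔH ≈ −90 kJ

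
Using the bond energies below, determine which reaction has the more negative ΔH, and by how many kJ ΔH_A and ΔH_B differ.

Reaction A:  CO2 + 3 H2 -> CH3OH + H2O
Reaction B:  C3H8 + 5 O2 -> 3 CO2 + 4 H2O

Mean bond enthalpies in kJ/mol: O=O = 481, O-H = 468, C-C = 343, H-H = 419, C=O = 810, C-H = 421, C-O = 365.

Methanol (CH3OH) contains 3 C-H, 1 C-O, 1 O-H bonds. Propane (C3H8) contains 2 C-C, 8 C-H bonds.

Reaction B, by 1990 kJ

Reaction A:
  Bonds broken (reactants):
    C=O: 2 × 810 = 1620
    H-H: 3 × 419 = 1257
    Σ(broken) = 2877 kJ
  Bonds formed (products):
    C-H: 3 × 421 = 1263
    C-O: 1 × 365 = 365
    O-H: 3 × 468 = 1404
    Σ(formed) = 3032 kJ
  ΔH_A = 2877 − 3032 = −155 kJ
Reaction B:
  Bonds broken (reactants):
    C-C: 2 × 343 = 686
    C-H: 8 × 421 = 3368
    O=O: 5 × 481 = 2405
    Σ(broken) = 6459 kJ
  Bonds formed (products):
    C=O: 6 × 810 = 4860
    O-H: 8 × 468 = 3744
    Σ(formed) = 8604 kJ
  ΔH_B = 6459 − 8604 = −2145 kJ
ΔH_A − ΔH_B = +1990 kJ, so reaction B has the more negative ΔH; |ΔH_A − ΔH_B| = 1990 kJ.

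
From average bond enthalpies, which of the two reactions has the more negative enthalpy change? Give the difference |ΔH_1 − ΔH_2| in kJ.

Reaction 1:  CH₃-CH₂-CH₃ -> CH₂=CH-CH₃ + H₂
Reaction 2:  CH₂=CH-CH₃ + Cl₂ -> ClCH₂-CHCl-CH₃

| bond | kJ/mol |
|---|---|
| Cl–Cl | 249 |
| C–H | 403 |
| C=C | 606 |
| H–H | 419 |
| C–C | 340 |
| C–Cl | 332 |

Reaction 1:
  Bonds broken (reactants):
    C–C: 2 × 340 = 680
    C–H: 8 × 403 = 3224
    Σ(broken) = 3904 kJ
  Bonds formed (products):
    C–C: 1 × 340 = 340
    C–H: 6 × 403 = 2418
    C=C: 1 × 606 = 606
    H–H: 1 × 419 = 419
    Σ(formed) = 3783 kJ
  ΔH_1 = 3904 − 3783 = +121 kJ
Reaction 2:
  Bonds broken (reactants):
    C–C: 1 × 340 = 340
    C–H: 6 × 403 = 2418
    C=C: 1 × 606 = 606
    Cl–Cl: 1 × 249 = 249
    Σ(broken) = 3613 kJ
  Bonds formed (products):
    C–C: 2 × 340 = 680
    C–Cl: 2 × 332 = 664
    C–H: 6 × 403 = 2418
    Σ(formed) = 3762 kJ
  ΔH_2 = 3613 − 3762 = −149 kJ
ΔH_1 − ΔH_2 = +270 kJ, so reaction 2 has the more negative ΔH; |ΔH_1 − ΔH_2| = 270 kJ.

Reaction 2, by 270 kJ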